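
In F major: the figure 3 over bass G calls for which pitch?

Bb

Counting 2 letter steps above G lands on B; in F major, that letter is Bb.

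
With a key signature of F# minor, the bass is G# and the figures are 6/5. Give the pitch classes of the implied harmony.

G#, B, D, E

The written figures 6/5 are shorthand for 6/5/3: the 3 is implied.
A third above G# in this key is B.
A fifth above G# in this key is D.
A sixth above G# in this key is E.
Together with the bass G#, this spells E dominant seventh in first inversion.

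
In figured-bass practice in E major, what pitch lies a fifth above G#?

D#

Counting 4 letter steps above G# lands on D; in E major, that letter is D#.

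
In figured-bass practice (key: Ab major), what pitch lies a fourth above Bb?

Eb

Counting 3 letter steps above Bb lands on E; in Ab major, that letter is Eb.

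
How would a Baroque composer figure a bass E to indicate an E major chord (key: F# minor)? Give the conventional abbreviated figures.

E is the root of E major, so the chord is in root position.
A triad in root position is figured 5/3, conventionally abbreviated (no figures — root-position triad).

no figures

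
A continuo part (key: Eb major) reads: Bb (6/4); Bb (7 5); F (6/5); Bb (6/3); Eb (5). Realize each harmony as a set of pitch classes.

Bb (6/4): Bb, Eb, G.
Bb (7/5/3): Bb, D, F, Ab.
F (6/5/3): F, Ab, C, D.
Bb (6/3): Bb, D, G.
Eb (5/3): Eb, G, Bb.

Bb, Eb, G | Bb, D, F, Ab | F, Ab, C, D | Bb, D, G | Eb, G, Bb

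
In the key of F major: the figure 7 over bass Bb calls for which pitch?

Counting 6 letter steps above Bb lands on A; in F major, that letter is A.

A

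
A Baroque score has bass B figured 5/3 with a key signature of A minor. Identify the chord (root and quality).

B diminished

The figures 5/3 indicate a triad in root position.
In root position the bass is the root, so the root is B.
The chord tones are B, D, F, giving B diminished.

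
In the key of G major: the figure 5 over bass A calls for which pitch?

Counting 4 letter steps above A lands on E; in G major, that letter is E.

E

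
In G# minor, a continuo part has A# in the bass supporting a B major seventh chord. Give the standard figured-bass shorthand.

4/2

A# is the seventh of B major seventh, so the chord is in third inversion.
A seventh chord in third inversion is figured 6/4/2, conventionally abbreviated 4/2.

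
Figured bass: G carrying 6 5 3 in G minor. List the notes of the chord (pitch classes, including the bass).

G, Bb, D, Eb

A third above G in this key is Bb.
A fifth above G in this key is D.
A sixth above G in this key is Eb.
Together with the bass G, this spells Eb major seventh in first inversion.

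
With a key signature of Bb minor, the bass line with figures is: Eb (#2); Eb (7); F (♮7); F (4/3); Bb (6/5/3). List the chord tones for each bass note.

Eb (6/4/#2): Eb, F#, Ab, C.
Eb (7/5/3): Eb, Gb, Bb, Db.
F (♮7/5/3): F, Ab, C, E.
F (6/4/3): F, Ab, Bb, Db.
Bb (6/5/3): Bb, Db, F, Gb.

Eb, F#, Ab, C | Eb, Gb, Bb, Db | F, Ab, C, E | F, Ab, Bb, Db | Bb, Db, F, Gb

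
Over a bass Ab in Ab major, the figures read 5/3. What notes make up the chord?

A third above Ab in this key is C.
A fifth above Ab in this key is Eb.
Together with the bass Ab, this spells Ab major in root position.

Ab, C, Eb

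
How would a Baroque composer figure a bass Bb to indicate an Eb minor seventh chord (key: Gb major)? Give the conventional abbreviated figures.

4/3

Bb is the fifth of Eb minor seventh, so the chord is in second inversion.
A seventh chord in second inversion is figured 6/4/3, conventionally abbreviated 4/3.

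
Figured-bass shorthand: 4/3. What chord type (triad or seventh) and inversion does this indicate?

seventh chord, second inversion

4/3 is shorthand for 6/4/3.
Intervals of 6/4/3 above the bass form a seventh chord; the bass is the fifth, so this is second inversion.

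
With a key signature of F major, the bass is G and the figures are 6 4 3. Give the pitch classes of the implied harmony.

G, Bb, C, E

A third above G in this key is Bb.
A fourth above G in this key is C.
A sixth above G in this key is E.
Together with the bass G, this spells C dominant seventh in second inversion.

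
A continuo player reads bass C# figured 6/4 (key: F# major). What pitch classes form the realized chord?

A fourth above C# in this key is F#.
A sixth above C# in this key is A#.
Together with the bass C#, this spells F# major in second inversion.

C#, F#, A#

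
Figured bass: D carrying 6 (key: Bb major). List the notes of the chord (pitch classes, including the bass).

D, F, Bb

The written figures 6 are shorthand for 6/3: the 3 is implied.
A third above D in this key is F.
A sixth above D in this key is Bb.
Together with the bass D, this spells Bb major in first inversion.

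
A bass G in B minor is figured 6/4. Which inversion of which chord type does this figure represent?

Intervals of 6/4 above the bass form a triad; the bass is the fifth, so this is second inversion.

triad, second inversion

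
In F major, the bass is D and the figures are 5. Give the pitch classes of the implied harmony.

D, F, A

The written figures 5 are shorthand for 5/3: the 3 is implied.
A third above D in this key is F.
A fifth above D in this key is A.
Together with the bass D, this spells D minor in root position.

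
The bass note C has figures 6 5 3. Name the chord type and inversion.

seventh chord, first inversion

Intervals of 6/5/3 above the bass form a seventh chord; the bass is the third, so this is first inversion.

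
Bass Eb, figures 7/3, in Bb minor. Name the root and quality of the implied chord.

The figures 7/3 indicate a seventh chord in root position.
In root position the bass is the root, so the root is Eb.
The chord tones are Eb, Gb, Bb, Db, giving Eb minor seventh.

Eb minor seventh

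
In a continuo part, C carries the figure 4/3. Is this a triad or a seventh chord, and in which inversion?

4/3 is shorthand for 6/4/3.
Intervals of 6/4/3 above the bass form a seventh chord; the bass is the fifth, so this is second inversion.

seventh chord, second inversion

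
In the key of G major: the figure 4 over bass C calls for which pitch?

Counting 3 letter steps above C lands on F; in G major, that letter is F#.

F#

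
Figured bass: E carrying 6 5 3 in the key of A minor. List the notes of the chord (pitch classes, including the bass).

A third above E in this key is G.
A fifth above E in this key is B.
A sixth above E in this key is C.
Together with the bass E, this spells C major seventh in first inversion.

E, G, B, C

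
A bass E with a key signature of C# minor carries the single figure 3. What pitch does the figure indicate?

G#

Counting 2 letter steps above E lands on G; in C# minor, that letter is G#.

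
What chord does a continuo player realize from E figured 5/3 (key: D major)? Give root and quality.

The figures 5/3 indicate a triad in root position.
In root position the bass is the root, so the root is E.
The chord tones are E, G, B, giving E minor.

E minor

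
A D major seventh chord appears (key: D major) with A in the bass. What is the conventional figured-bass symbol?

A is the fifth of D major seventh, so the chord is in second inversion.
A seventh chord in second inversion is figured 6/4/3, conventionally abbreviated 4/3.

4/3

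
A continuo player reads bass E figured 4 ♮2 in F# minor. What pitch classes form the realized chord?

E, F, A, C#

The written figures 4 ♮2 are shorthand for 6/4/2: the 6 is implied.
A second above E in this key is F#, made natural (F) by the ♮ figure.
A fourth above E in this key is A.
A sixth above E in this key is C#.
Together with the bass E, this spells F augmented major seventh in third inversion.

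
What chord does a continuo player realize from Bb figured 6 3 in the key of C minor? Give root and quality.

The figures 6 3 indicate a triad in first inversion.
In first inversion the root lies a sixth above the bass: a sixth above Bb in C minor is G.
The chord tones are Bb, D, G, giving G minor.

G minor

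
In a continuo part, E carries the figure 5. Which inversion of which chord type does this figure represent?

5 is shorthand for 5/3.
Intervals of 5/3 above the bass form a triad; the bass is the root, so this is root position.

triad, root position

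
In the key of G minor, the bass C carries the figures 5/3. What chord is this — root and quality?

C minor

The figures 5/3 indicate a triad in root position.
In root position the bass is the root, so the root is C.
The chord tones are C, Eb, G, giving C minor.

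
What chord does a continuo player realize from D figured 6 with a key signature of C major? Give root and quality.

B diminished

The figures 6 indicate a triad in first inversion.
In first inversion the root lies a sixth above the bass: a sixth above D in C major is B.
The chord tones are D, F, B, giving B diminished.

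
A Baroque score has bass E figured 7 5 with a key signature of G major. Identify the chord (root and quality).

E minor seventh

The figures 7 5 indicate a seventh chord in root position.
In root position the bass is the root, so the root is E.
The chord tones are E, G, B, D, giving E minor seventh.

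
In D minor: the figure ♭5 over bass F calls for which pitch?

Cb

Counting 4 letter steps above F lands on C; in D minor, that letter is C.
The b5 figure lowers it a semitone, giving Cb.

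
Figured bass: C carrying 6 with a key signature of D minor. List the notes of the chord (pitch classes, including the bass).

The written figures 6 are shorthand for 6/3: the 3 is implied.
A third above C in this key is E.
A sixth above C in this key is A.
Together with the bass C, this spells A minor in first inversion.

C, E, A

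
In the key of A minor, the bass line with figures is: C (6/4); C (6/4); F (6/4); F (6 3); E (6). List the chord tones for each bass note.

C (6/4): C, F, A.
C (6/4): C, F, A.
F (6/4): F, B, D.
F (6/3): F, A, D.
E (6/3): E, G, C.

C, F, A | C, F, A | F, B, D | F, A, D | E, G, C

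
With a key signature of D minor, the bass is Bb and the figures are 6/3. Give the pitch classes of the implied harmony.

A third above Bb in this key is D.
A sixth above Bb in this key is G.
Together with the bass Bb, this spells G minor in first inversion.

Bb, D, G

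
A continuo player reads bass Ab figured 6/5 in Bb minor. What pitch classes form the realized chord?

The written figures 6/5 are shorthand for 6/5/3: the 3 is implied.
A third above Ab in this key is C.
A fifth above Ab in this key is Eb.
A sixth above Ab in this key is F.
Together with the bass Ab, this spells F minor seventh in first inversion.

Ab, C, Eb, F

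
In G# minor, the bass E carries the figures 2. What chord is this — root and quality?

The figures 2 indicate a seventh chord in third inversion.
In third inversion the root lies a second above the bass: a second above E in G# minor is F#.
The chord tones are E, F#, A#, C#, giving F# dominant seventh.

F# dominant seventh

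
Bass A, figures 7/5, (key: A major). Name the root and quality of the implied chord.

The figures 7/5 indicate a seventh chord in root position.
In root position the bass is the root, so the root is A.
The chord tones are A, C#, E, G#, giving A major seventh.

A major seventh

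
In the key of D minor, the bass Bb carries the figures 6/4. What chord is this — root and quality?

The figures 6/4 indicate a triad in second inversion.
In second inversion the root lies a fourth above the bass: a fourth above Bb in D minor is E.
The chord tones are Bb, E, G, giving E diminished.

E diminished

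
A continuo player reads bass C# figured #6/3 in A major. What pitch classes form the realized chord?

C#, E, A#

A third above C# in this key is E.
A sixth above C# in this key is A, raised to A# by the sharp.
Together with the bass C#, this spells A# diminished in first inversion.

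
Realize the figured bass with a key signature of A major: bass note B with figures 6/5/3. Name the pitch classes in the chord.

B, D, F#, G#

A third above B in this key is D.
A fifth above B in this key is F#.
A sixth above B in this key is G#.
Together with the bass B, this spells G# half-diminished seventh in first inversion.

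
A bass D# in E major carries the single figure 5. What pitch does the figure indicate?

A

Counting 4 letter steps above D# lands on A; in E major, that letter is A.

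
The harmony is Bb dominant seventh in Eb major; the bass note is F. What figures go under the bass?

F is the fifth of Bb dominant seventh, so the chord is in second inversion.
A seventh chord in second inversion is figured 6/4/3, conventionally abbreviated 4/3.

4/3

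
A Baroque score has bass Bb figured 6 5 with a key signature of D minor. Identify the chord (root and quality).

G minor seventh

The figures 6 5 indicate a seventh chord in first inversion.
In first inversion the root lies a sixth above the bass: a sixth above Bb in D minor is G.
The chord tones are Bb, D, F, G, giving G minor seventh.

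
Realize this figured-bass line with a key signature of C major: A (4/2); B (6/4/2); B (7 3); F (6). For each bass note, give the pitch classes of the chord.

A (6/4/2): A, B, D, F.
B (6/4/2): B, C, E, G.
B (7/5/3): B, D, F, A.
F (6/3): F, A, D.

A, B, D, F | B, C, E, G | B, D, F, A | F, A, D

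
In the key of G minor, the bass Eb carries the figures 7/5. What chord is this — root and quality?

Eb major seventh

The figures 7/5 indicate a seventh chord in root position.
In root position the bass is the root, so the root is Eb.
The chord tones are Eb, G, Bb, D, giving Eb major seventh.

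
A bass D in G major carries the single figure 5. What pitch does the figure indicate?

Counting 4 letter steps above D lands on A; in G major, that letter is A.

A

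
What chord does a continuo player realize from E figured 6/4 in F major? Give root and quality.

A minor

The figures 6/4 indicate a triad in second inversion.
In second inversion the root lies a fourth above the bass: a fourth above E in F major is A.
The chord tones are E, A, C, giving A minor.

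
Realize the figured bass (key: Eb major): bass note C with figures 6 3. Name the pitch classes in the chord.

A third above C in this key is Eb.
A sixth above C in this key is Ab.
Together with the bass C, this spells Ab major in first inversion.

C, Eb, Ab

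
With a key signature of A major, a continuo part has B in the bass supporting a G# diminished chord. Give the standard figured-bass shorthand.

B is the third of G# diminished, so the chord is in first inversion.
A triad in first inversion is figured 6/3, conventionally abbreviated 6.

6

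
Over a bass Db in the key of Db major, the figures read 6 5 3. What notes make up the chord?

Db, F, Ab, Bb

A third above Db in this key is F.
A fifth above Db in this key is Ab.
A sixth above Db in this key is Bb.
Together with the bass Db, this spells Bb minor seventh in first inversion.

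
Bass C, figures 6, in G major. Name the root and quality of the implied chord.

The figures 6 indicate a triad in first inversion.
In first inversion the root lies a sixth above the bass: a sixth above C in G major is A.
The chord tones are C, E, A, giving A minor.

A minor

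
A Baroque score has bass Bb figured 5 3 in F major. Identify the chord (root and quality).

Bb major

The figures 5 3 indicate a triad in root position.
In root position the bass is the root, so the root is Bb.
The chord tones are Bb, D, F, giving Bb major.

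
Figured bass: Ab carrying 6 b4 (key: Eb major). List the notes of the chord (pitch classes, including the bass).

Ab, Db, F

A fourth above Ab in this key is D, lowered to Db by the flat.
A sixth above Ab in this key is F.
Together with the bass Ab, this spells Db major in second inversion.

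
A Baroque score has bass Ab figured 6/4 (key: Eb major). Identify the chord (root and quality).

D diminished

The figures 6/4 indicate a triad in second inversion.
In second inversion the root lies a fourth above the bass: a fourth above Ab in Eb major is D.
The chord tones are Ab, D, F, giving D diminished.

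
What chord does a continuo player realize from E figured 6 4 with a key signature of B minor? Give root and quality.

The figures 6 4 indicate a triad in second inversion.
In second inversion the root lies a fourth above the bass: a fourth above E in B minor is A.
The chord tones are E, A, C#, giving A major.

A major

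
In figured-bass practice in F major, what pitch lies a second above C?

D

Counting 1 letter step above C lands on D; in F major, that letter is D.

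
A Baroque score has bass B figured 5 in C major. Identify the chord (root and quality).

The figures 5 indicate a triad in root position.
In root position the bass is the root, so the root is B.
The chord tones are B, D, F, giving B diminished.

B diminished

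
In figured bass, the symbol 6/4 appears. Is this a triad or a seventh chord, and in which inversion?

triad, second inversion

Intervals of 6/4 above the bass form a triad; the bass is the fifth, so this is second inversion.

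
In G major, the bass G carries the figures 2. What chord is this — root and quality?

A minor seventh

The figures 2 indicate a seventh chord in third inversion.
In third inversion the root lies a second above the bass: a second above G in G major is A.
The chord tones are G, A, C, E, giving A minor seventh.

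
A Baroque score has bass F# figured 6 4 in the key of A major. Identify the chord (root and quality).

B minor

The figures 6 4 indicate a triad in second inversion.
In second inversion the root lies a fourth above the bass: a fourth above F# in A major is B.
The chord tones are F#, B, D, giving B minor.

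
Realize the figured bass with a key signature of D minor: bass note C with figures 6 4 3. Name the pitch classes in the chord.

A third above C in this key is E.
A fourth above C in this key is F.
A sixth above C in this key is A.
Together with the bass C, this spells F major seventh in second inversion.

C, E, F, A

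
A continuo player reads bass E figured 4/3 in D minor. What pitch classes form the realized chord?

E, G, A, C

The written figures 4/3 are shorthand for 6/4/3: the 6 is implied.
A third above E in this key is G.
A fourth above E in this key is A.
A sixth above E in this key is C.
Together with the bass E, this spells A minor seventh in second inversion.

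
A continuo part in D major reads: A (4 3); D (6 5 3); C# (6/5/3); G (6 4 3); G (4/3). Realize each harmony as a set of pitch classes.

A, C#, D, F# | D, F#, A, B | C#, E, G, A | G, B, C#, E | G, B, C#, E

A (6/4/3): A, C#, D, F#.
D (6/5/3): D, F#, A, B.
C# (6/5/3): C#, E, G, A.
G (6/4/3): G, B, C#, E.
G (6/4/3): G, B, C#, E.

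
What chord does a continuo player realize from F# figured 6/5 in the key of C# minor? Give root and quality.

D# half-diminished seventh

The figures 6/5 indicate a seventh chord in first inversion.
In first inversion the root lies a sixth above the bass: a sixth above F# in C# minor is D#.
The chord tones are F#, A, C#, D#, giving D# half-diminished seventh.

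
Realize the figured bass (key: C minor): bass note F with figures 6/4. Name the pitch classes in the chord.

A fourth above F in this key is Bb.
A sixth above F in this key is D.
Together with the bass F, this spells Bb major in second inversion.

F, Bb, D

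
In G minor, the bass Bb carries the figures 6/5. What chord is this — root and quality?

G minor seventh

The figures 6/5 indicate a seventh chord in first inversion.
In first inversion the root lies a sixth above the bass: a sixth above Bb in G minor is G.
The chord tones are Bb, D, F, G, giving G minor seventh.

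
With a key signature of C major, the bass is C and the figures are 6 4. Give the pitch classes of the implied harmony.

A fourth above C in this key is F.
A sixth above C in this key is A.
Together with the bass C, this spells F major in second inversion.

C, F, A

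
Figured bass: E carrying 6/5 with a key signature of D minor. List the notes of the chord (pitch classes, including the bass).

E, G, Bb, C

The written figures 6/5 are shorthand for 6/5/3: the 3 is implied.
A third above E in this key is G.
A fifth above E in this key is Bb.
A sixth above E in this key is C.
Together with the bass E, this spells C dominant seventh in first inversion.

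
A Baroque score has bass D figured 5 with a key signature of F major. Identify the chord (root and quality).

The figures 5 indicate a triad in root position.
In root position the bass is the root, so the root is D.
The chord tones are D, F, A, giving D minor.

D minor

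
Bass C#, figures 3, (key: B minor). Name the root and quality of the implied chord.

C# diminished

The figures 3 indicate a triad in root position.
In root position the bass is the root, so the root is C#.
The chord tones are C#, E, G, giving C# diminished.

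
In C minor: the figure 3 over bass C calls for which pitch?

Counting 2 letter steps above C lands on E; in C minor, that letter is Eb.

Eb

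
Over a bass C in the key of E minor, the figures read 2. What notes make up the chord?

C, D, F#, A

The written figures 2 are shorthand for 6/4/2: the 6/4 are implied.
A second above C in this key is D.
A fourth above C in this key is F#.
A sixth above C in this key is A.
Together with the bass C, this spells D dominant seventh in third inversion.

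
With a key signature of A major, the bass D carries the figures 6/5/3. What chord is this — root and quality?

The figures 6/5/3 indicate a seventh chord in first inversion.
In first inversion the root lies a sixth above the bass: a sixth above D in A major is B.
The chord tones are D, F#, A, B, giving B minor seventh.

B minor seventh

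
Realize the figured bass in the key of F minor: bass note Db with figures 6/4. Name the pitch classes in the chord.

A fourth above Db in this key is G.
A sixth above Db in this key is Bb.
Together with the bass Db, this spells G diminished in second inversion.

Db, G, Bb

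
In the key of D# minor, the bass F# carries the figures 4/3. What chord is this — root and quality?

The figures 4/3 indicate a seventh chord in second inversion.
In second inversion the root lies a fourth above the bass: a fourth above F# in D# minor is B.
The chord tones are F#, A#, B, D#, giving B major seventh.

B major seventh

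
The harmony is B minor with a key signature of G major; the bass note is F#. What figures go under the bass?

F# is the fifth of B minor, so the chord is in second inversion.
A triad in second inversion is figured 6/4, conventionally abbreviated 6/4.

6/4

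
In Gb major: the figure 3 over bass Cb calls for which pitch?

Eb

Counting 2 letter steps above Cb lands on E; in Gb major, that letter is Eb.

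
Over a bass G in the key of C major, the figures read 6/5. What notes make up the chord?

G, B, D, E

The written figures 6/5 are shorthand for 6/5/3: the 3 is implied.
A third above G in this key is B.
A fifth above G in this key is D.
A sixth above G in this key is E.
Together with the bass G, this spells E minor seventh in first inversion.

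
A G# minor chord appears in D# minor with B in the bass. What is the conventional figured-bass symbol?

B is the third of G# minor, so the chord is in first inversion.
A triad in first inversion is figured 6/3, conventionally abbreviated 6.

6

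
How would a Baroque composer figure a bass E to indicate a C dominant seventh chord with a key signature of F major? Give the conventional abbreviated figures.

E is the third of C dominant seventh, so the chord is in first inversion.
A seventh chord in first inversion is figured 6/5/3, conventionally abbreviated 6/5.

6/5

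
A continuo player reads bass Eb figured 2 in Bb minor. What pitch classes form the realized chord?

The written figures 2 are shorthand for 6/4/2: the 6/4 are implied.
A second above Eb in this key is F.
A fourth above Eb in this key is Ab.
A sixth above Eb in this key is C.
Together with the bass Eb, this spells F minor seventh in third inversion.

Eb, F, Ab, C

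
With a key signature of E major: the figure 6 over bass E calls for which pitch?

Counting 5 letter steps above E lands on C; in E major, that letter is C#.

C#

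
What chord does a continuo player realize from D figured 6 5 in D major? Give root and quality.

B minor seventh

The figures 6 5 indicate a seventh chord in first inversion.
In first inversion the root lies a sixth above the bass: a sixth above D in D major is B.
The chord tones are D, F#, A, B, giving B minor seventh.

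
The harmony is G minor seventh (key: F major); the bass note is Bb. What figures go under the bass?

6/5

Bb is the third of G minor seventh, so the chord is in first inversion.
A seventh chord in first inversion is figured 6/5/3, conventionally abbreviated 6/5.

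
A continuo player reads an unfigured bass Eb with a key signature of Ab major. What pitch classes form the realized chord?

An unfigured bass implies 5/3.
A third above Eb in this key is G.
A fifth above Eb in this key is Bb.
Together with the bass Eb, this spells Eb major in root position.

Eb, G, Bb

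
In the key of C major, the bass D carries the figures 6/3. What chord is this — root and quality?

B diminished

The figures 6/3 indicate a triad in first inversion.
In first inversion the root lies a sixth above the bass: a sixth above D in C major is B.
The chord tones are D, F, B, giving B diminished.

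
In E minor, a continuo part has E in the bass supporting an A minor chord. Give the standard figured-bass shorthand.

6/4

E is the fifth of A minor, so the chord is in second inversion.
A triad in second inversion is figured 6/4, conventionally abbreviated 6/4.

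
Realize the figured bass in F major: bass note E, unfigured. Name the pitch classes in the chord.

An unfigured bass implies 5/3.
A third above E in this key is G.
A fifth above E in this key is Bb.
Together with the bass E, this spells E diminished in root position.

E, G, Bb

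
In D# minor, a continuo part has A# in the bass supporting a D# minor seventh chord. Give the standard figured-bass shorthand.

4/3

A# is the fifth of D# minor seventh, so the chord is in second inversion.
A seventh chord in second inversion is figured 6/4/3, conventionally abbreviated 4/3.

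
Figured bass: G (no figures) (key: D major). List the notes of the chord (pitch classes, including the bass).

G, B, D

An unfigured bass implies 5/3.
A third above G in this key is B.
A fifth above G in this key is D.
Together with the bass G, this spells G major in root position.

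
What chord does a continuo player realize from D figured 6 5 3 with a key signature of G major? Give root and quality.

B minor seventh

The figures 6 5 3 indicate a seventh chord in first inversion.
In first inversion the root lies a sixth above the bass: a sixth above D in G major is B.
The chord tones are D, F#, A, B, giving B minor seventh.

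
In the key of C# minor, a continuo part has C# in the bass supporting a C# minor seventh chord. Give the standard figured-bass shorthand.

7

C# is the root of C# minor seventh, so the chord is in root position.
A seventh chord in root position is figured 7/5/3, conventionally abbreviated 7.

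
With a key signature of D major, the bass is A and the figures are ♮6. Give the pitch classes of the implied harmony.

The written figures ♮6 are shorthand for 6/3: the 3 is implied.
A third above A in this key is C#.
A sixth above A in this key is F#, made natural (F) by the ♮ figure.
Together with the bass A, this spells F augmented in first inversion.

A, C#, F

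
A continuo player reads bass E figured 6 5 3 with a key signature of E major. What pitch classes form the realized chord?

A third above E in this key is G#.
A fifth above E in this key is B.
A sixth above E in this key is C#.
Together with the bass E, this spells C# minor seventh in first inversion.

E, G#, B, C#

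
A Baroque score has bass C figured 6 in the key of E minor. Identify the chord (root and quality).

The figures 6 indicate a triad in first inversion.
In first inversion the root lies a sixth above the bass: a sixth above C in E minor is A.
The chord tones are C, E, A, giving A minor.

A minor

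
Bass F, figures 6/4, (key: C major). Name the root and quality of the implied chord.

B diminished

The figures 6/4 indicate a triad in second inversion.
In second inversion the root lies a fourth above the bass: a fourth above F in C major is B.
The chord tones are F, B, D, giving B diminished.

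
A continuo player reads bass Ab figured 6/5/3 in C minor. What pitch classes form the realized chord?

A third above Ab in this key is C.
A fifth above Ab in this key is Eb.
A sixth above Ab in this key is F.
Together with the bass Ab, this spells F minor seventh in first inversion.

Ab, C, Eb, F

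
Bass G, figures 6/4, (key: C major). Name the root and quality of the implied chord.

C major

The figures 6/4 indicate a triad in second inversion.
In second inversion the root lies a fourth above the bass: a fourth above G in C major is C.
The chord tones are G, C, E, giving C major.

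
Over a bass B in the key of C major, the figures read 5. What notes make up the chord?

B, D, F

The written figures 5 are shorthand for 5/3: the 3 is implied.
A third above B in this key is D.
A fifth above B in this key is F.
Together with the bass B, this spells B diminished in root position.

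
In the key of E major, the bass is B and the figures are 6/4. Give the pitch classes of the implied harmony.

A fourth above B in this key is E.
A sixth above B in this key is G#.
Together with the bass B, this spells E major in second inversion.

B, E, G#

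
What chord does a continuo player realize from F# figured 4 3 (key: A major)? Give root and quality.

The figures 4 3 indicate a seventh chord in second inversion.
In second inversion the root lies a fourth above the bass: a fourth above F# in A major is B.
The chord tones are F#, A, B, D, giving B minor seventh.

B minor seventh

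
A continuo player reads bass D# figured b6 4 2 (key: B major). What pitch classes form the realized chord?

D#, E, G#, Bb

A second above D# in this key is E.
A fourth above D# in this key is G#.
A sixth above D# in this key is B, lowered to Bb by the flat.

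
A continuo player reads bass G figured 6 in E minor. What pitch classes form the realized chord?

The written figures 6 are shorthand for 6/3: the 3 is implied.
A third above G in this key is B.
A sixth above G in this key is E.
Together with the bass G, this spells E minor in first inversion.

G, B, E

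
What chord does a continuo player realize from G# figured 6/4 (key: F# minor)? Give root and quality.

The figures 6/4 indicate a triad in second inversion.
In second inversion the root lies a fourth above the bass: a fourth above G# in F# minor is C#.
The chord tones are G#, C#, E, giving C# minor.

C# minor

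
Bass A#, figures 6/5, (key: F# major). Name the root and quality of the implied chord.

F# major seventh

The figures 6/5 indicate a seventh chord in first inversion.
In first inversion the root lies a sixth above the bass: a sixth above A# in F# major is F#.
The chord tones are A#, C#, E#, F#, giving F# major seventh.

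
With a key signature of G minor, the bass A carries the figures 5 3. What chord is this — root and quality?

A diminished

The figures 5 3 indicate a triad in root position.
In root position the bass is the root, so the root is A.
The chord tones are A, C, Eb, giving A diminished.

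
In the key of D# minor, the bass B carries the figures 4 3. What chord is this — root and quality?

The figures 4 3 indicate a seventh chord in second inversion.
In second inversion the root lies a fourth above the bass: a fourth above B in D# minor is E#.
The chord tones are B, D#, E#, G#, giving E# half-diminished seventh.

E# half-diminished seventh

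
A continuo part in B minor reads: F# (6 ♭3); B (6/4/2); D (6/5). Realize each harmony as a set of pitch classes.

F# (6/b3): F#, Ab, D.
B (6/4/2): B, C#, E, G.
D (6/5/3): D, F#, A, B.

F#, Ab, D | B, C#, E, G | D, F#, A, B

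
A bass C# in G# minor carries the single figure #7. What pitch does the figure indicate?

Counting 6 letter steps above C# lands on B; in G# minor, that letter is B.
The #7 figure raises it a semitone, giving B#.

B#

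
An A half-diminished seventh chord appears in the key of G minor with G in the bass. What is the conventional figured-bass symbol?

G is the seventh of A half-diminished seventh, so the chord is in third inversion.
A seventh chord in third inversion is figured 6/4/2, conventionally abbreviated 4/2.

4/2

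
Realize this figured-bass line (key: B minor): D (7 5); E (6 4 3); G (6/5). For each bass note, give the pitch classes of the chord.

D (7/5/3): D, F#, A, C#.
E (6/4/3): E, G, A, C#.
G (6/5/3): G, B, D, E.

D, F#, A, C# | E, G, A, C# | G, B, D, E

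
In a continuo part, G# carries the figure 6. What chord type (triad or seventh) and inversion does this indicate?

6 is shorthand for 6/3.
Intervals of 6/3 above the bass form a triad; the bass is the third, so this is first inversion.

triad, first inversion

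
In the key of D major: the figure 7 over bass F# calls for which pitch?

Counting 6 letter steps above F# lands on E; in D major, that letter is E.

E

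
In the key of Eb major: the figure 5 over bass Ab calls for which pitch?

Counting 4 letter steps above Ab lands on E; in Eb major, that letter is Eb.

Eb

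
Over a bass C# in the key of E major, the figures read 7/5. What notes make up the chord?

C#, E, G#, B

The written figures 7/5 are shorthand for 7/5/3: the 3 is implied.
A third above C# in this key is E.
A fifth above C# in this key is G#.
A seventh above C# in this key is B.
Together with the bass C#, this spells C# minor seventh in root position.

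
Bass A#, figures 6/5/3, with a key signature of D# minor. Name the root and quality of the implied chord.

The figures 6/5/3 indicate a seventh chord in first inversion.
In first inversion the root lies a sixth above the bass: a sixth above A# in D# minor is F#.
The chord tones are A#, C#, E#, F#, giving F# major seventh.

F# major seventh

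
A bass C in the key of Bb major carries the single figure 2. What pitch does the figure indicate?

D

Counting 1 letter step above C lands on D; in Bb major, that letter is D.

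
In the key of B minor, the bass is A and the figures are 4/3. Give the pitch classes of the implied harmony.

The written figures 4/3 are shorthand for 6/4/3: the 6 is implied.
A third above A in this key is C#.
A fourth above A in this key is D.
A sixth above A in this key is F#.
Together with the bass A, this spells D major seventh in second inversion.

A, C#, D, F#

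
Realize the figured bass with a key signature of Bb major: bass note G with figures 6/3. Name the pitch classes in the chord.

G, Bb, Eb

A third above G in this key is Bb.
A sixth above G in this key is Eb.
Together with the bass G, this spells Eb major in first inversion.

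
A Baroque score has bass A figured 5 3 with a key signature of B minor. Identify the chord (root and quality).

A major

The figures 5 3 indicate a triad in root position.
In root position the bass is the root, so the root is A.
The chord tones are A, C#, E, giving A major.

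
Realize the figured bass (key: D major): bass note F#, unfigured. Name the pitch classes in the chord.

F#, A, C#

An unfigured bass implies 5/3.
A third above F# in this key is A.
A fifth above F# in this key is C#.
Together with the bass F#, this spells F# minor in root position.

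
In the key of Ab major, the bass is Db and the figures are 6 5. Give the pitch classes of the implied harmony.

The written figures 6 5 are shorthand for 6/5/3: the 3 is implied.
A third above Db in this key is F.
A fifth above Db in this key is Ab.
A sixth above Db in this key is Bb.
Together with the bass Db, this spells Bb minor seventh in first inversion.

Db, F, Ab, Bb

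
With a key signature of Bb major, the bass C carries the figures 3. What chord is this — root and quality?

C minor

The figures 3 indicate a triad in root position.
In root position the bass is the root, so the root is C.
The chord tones are C, Eb, G, giving C minor.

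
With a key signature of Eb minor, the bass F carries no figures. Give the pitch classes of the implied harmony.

F, Ab, Cb

An unfigured bass implies 5/3.
A third above F in this key is Ab.
A fifth above F in this key is Cb.
Together with the bass F, this spells F diminished in root position.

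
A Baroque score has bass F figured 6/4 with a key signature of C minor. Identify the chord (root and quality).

Bb major

The figures 6/4 indicate a triad in second inversion.
In second inversion the root lies a fourth above the bass: a fourth above F in C minor is Bb.
The chord tones are F, Bb, D, giving Bb major.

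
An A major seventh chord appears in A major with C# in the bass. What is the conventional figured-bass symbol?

6/5

C# is the third of A major seventh, so the chord is in first inversion.
A seventh chord in first inversion is figured 6/5/3, conventionally abbreviated 6/5.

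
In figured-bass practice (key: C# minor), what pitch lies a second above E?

Counting 1 letter step above E lands on F; in C# minor, that letter is F#.

F#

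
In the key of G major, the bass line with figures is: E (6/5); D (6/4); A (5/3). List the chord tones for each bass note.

E (6/5/3): E, G, B, C.
D (6/4): D, G, B.
A (5/3): A, C, E.

E, G, B, C | D, G, B | A, C, E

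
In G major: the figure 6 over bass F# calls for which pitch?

D

Counting 5 letter steps above F# lands on D; in G major, that letter is D.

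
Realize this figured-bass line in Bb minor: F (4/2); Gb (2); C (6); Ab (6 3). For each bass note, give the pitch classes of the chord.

F, Gb, Bb, Db | Gb, Ab, C, Eb | C, Eb, Ab | Ab, C, F

F (6/4/2): F, Gb, Bb, Db.
Gb (6/4/2): Gb, Ab, C, Eb.
C (6/3): C, Eb, Ab.
Ab (6/3): Ab, C, F.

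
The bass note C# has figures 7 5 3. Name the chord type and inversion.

seventh chord, root position

Intervals of 7/5/3 above the bass form a seventh chord; the bass is the root, so this is root position.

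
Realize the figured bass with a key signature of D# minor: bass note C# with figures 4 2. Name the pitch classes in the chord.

The written figures 4 2 are shorthand for 6/4/2: the 6 is implied.
A second above C# in this key is D#.
A fourth above C# in this key is F#.
A sixth above C# in this key is A#.
Together with the bass C#, this spells D# minor seventh in third inversion.

C#, D#, F#, A#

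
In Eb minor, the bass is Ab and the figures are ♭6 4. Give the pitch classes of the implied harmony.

Ab, Db, Fb

A fourth above Ab in this key is Db.
A sixth above Ab in this key is F, lowered to Fb by the flat.
Together with the bass Ab, this spells Db minor in second inversion.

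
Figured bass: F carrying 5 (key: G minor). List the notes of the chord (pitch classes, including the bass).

F, A, C

The written figures 5 are shorthand for 5/3: the 3 is implied.
A third above F in this key is A.
A fifth above F in this key is C.
Together with the bass F, this spells F major in root position.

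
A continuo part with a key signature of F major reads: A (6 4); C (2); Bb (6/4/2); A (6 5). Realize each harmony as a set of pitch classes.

A, D, F | C, D, F, A | Bb, C, E, G | A, C, E, F

A (6/4): A, D, F.
C (6/4/2): C, D, F, A.
Bb (6/4/2): Bb, C, E, G.
A (6/5/3): A, C, E, F.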